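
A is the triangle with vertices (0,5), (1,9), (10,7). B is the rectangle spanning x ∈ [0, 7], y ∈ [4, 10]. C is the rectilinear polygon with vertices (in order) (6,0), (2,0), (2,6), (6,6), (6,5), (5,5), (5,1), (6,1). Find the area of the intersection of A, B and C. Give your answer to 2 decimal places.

The intersection is the polygon with vertices (2,5.4), (2,6), (5,6).
By the shoelace formula its area is 0.90.

0.90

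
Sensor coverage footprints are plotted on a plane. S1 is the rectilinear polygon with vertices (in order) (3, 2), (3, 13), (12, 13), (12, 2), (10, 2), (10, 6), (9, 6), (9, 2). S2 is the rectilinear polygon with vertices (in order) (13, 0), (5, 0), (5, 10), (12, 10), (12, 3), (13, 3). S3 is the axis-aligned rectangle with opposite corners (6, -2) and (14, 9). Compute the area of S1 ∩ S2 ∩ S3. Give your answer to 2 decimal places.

38.00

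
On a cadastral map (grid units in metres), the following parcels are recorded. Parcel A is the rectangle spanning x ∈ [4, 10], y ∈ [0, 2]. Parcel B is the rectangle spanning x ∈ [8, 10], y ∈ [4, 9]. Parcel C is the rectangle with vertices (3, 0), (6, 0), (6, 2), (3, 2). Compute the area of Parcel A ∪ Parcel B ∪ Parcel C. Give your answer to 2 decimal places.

24.00

By inclusion–exclusion:
Individual areas: |Parcel A| = 12, |Parcel B| = 10, |Parcel C| = 6.
|Parcel A∩Parcel B| = 0 (no overlap).
|Parcel A∩Parcel C|: x∈[4,6], y∈[0,2] → 2·2 = 4.
|Parcel B∩Parcel C| = 0 (no overlap).
|Parcel A∩Parcel B∩Parcel C| = 0.
|Parcel A ∪ Parcel B ∪ Parcel C| = 28 − 4 + 0 = 24.00.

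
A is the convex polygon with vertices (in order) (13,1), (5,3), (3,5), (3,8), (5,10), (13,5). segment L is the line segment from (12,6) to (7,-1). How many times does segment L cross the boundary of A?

2

The segment meets the boundary at (9.121,1.97), (11.815,5.741).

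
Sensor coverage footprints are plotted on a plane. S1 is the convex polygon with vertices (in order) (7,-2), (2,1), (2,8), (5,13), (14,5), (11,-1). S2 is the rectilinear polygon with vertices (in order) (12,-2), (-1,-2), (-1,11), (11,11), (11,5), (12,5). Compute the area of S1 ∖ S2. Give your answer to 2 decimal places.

|S1| = 115, |S1∩S2| = 103.55.
|S1 ∖ S2| = |S1| − |S1∩S2| = 115 − 103.55 = 11.45.

11.45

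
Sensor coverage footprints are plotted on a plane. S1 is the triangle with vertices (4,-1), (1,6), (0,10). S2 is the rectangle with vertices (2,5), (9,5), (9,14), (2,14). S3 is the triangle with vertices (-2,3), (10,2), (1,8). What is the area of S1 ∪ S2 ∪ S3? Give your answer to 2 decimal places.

By inclusion–exclusion:
Individual areas: |S1| = 2.5, |S2| = 63, |S3| = 31.5.
|S1∩S2| = 0.
|S1∩S3| = 1.7389.
|S2∩S3| = 4.0833.
|S1∩S2∩S3| = 0.
|S1 ∪ S2 ∪ S3| = 97 − 5.8222 + 0 = 91.18.

91.18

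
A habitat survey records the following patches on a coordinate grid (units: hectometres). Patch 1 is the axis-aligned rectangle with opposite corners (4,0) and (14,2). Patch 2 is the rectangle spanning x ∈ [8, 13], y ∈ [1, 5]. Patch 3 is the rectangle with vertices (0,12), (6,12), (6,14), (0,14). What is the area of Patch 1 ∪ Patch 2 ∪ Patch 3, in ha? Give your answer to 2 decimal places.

By inclusion–exclusion:
Individual areas: |Patch 1| = 20, |Patch 2| = 20, |Patch 3| = 12.
|Patch 1∩Patch 2|: x∈[8,13], y∈[1,2] → 5·1 = 5.
|Patch 1∩Patch 3| = 0 (no overlap).
|Patch 2∩Patch 3| = 0 (no overlap).
|Patch 1∩Patch 2∩Patch 3| = 0.
|Patch 1 ∪ Patch 2 ∪ Patch 3| = 52 − 5 + 0 = 47.00.

47.00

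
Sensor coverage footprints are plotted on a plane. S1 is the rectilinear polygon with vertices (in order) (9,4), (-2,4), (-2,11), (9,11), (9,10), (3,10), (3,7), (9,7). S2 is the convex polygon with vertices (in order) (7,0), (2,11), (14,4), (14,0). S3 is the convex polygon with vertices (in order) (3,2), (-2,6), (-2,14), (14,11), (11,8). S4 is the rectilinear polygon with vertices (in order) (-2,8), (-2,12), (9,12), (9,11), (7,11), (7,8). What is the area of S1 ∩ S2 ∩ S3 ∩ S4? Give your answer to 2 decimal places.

0.96

The intersection is the polygon with vertices (2,11), (3.714,10), (3,10), (3,8.8).
By the shoelace formula its area is 0.96.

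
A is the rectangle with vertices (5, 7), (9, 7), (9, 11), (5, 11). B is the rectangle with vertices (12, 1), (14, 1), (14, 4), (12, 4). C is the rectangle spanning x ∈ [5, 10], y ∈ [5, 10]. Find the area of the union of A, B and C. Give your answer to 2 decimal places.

35.00

By inclusion–exclusion:
Individual areas: |A| = 16, |B| = 6, |C| = 25.
|A∩B| = 0 (no overlap).
|A∩C|: x∈[5,9], y∈[7,10] → 4·3 = 12.
|B∩C| = 0 (no overlap).
|A∩B∩C| = 0.
|A ∪ B ∪ C| = 47 − 12 + 0 = 35.00.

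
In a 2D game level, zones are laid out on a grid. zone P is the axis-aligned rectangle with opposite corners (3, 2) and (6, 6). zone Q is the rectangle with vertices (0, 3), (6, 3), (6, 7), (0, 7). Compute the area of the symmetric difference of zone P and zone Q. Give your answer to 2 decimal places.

|zone P∩zone Q|: x∈[3,6], y∈[3,6] → 3·3 = 9.
|zone P △ zone Q| = |zone P| + |zone Q| − 2·|zone P∩zone Q| = 12 + 24 − 18 = 18.00.

18.00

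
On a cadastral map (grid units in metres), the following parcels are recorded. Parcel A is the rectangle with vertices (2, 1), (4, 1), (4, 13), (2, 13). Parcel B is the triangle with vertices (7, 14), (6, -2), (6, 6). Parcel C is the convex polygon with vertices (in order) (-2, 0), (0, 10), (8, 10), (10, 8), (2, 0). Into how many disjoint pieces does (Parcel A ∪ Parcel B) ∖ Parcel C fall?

4

(Parcel A ∪ Parcel B) ∖ Parcel C splits into 4 disjoint pieces (area 0.5, area 6, area 0.5, area 1.2).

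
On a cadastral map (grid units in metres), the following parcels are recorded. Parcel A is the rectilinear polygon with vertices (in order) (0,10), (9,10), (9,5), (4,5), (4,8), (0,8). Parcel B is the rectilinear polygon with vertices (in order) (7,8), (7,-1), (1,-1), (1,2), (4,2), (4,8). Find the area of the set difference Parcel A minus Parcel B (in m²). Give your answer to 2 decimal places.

24.00

|Parcel A| = 33, |Parcel A∩Parcel B| = 9.
|Parcel A ∖ Parcel B| = |Parcel A| − |Parcel A∩Parcel B| = 33 − 9 = 24.00.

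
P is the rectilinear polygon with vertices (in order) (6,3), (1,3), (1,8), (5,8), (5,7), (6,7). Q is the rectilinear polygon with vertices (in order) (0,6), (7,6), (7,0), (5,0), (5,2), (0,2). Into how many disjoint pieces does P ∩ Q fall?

1

P ∩ Q is a single connected region.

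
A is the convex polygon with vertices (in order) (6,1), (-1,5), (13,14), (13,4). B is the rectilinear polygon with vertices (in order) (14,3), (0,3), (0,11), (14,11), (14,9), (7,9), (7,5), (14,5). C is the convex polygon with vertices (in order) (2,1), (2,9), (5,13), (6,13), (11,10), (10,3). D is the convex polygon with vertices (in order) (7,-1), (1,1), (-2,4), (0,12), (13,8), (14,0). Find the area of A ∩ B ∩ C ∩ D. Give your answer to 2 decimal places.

35.01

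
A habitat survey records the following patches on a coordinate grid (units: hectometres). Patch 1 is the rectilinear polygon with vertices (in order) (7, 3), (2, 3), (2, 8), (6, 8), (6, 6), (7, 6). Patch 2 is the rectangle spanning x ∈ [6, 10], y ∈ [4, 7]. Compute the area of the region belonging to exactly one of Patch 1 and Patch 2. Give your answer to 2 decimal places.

31.00

|Patch 1| = 23, |Patch 2| = 12, |Patch 1∩Patch 2| = 2.
|Patch 1 △ Patch 2| = |Patch 1| + |Patch 2| − 2·|Patch 1∩Patch 2| = 23 + 12 − 4 = 31.00.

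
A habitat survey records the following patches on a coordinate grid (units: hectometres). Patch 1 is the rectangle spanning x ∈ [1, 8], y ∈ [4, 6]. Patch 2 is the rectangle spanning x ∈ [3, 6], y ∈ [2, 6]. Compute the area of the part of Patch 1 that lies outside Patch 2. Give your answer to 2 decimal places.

|Patch 1∩Patch 2|: x∈[3,6], y∈[4,6] → 3·2 = 6.
|Patch 1| = 14.
|Patch 1 ∖ Patch 2| = |Patch 1| − |Patch 1∩Patch 2| = 14 − 6 = 8.00.

8.00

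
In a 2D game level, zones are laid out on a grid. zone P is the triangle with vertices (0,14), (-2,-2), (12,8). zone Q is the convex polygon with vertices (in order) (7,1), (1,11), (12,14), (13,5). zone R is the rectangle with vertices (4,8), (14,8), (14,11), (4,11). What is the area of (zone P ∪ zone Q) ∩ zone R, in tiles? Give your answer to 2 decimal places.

The region (zone P ∪ zone Q) ∩ zone R is the polygon with vertices (12.667,8), (4,8), (4,11), (12.333,11).
By the shoelace formula its area is 25.50.

25.50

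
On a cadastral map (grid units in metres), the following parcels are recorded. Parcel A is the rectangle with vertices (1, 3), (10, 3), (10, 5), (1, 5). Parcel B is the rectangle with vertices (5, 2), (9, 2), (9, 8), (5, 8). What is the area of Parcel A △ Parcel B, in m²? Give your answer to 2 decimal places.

26.00

|Parcel A∩Parcel B|: x∈[5,9], y∈[3,5] → 4·2 = 8.
|Parcel A △ Parcel B| = |Parcel A| + |Parcel B| − 2·|Parcel A∩Parcel B| = 18 + 24 − 16 = 26.00.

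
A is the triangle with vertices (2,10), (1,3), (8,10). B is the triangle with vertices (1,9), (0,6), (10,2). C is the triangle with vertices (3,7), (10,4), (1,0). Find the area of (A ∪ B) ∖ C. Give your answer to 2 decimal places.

|A ∪ B| = 32.1468.
|(A ∪ B) ∩ C| = 9.0572.
|(A ∪ B) ∖ C| = 32.1468 − 9.0572 = 23.09.

23.09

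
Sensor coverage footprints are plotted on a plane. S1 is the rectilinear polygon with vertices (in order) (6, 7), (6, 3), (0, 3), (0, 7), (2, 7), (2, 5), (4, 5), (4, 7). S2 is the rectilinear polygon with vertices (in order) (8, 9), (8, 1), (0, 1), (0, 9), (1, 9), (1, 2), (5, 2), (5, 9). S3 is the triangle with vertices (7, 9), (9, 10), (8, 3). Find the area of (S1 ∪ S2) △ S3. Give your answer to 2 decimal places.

|S1 ∪ S2| = 48.
|(S1 ∪ S2) ∩ S3| = 3.
|(S1 ∪ S2) △ S3| = 48 + 6.5 − 6 = 48.50.

48.50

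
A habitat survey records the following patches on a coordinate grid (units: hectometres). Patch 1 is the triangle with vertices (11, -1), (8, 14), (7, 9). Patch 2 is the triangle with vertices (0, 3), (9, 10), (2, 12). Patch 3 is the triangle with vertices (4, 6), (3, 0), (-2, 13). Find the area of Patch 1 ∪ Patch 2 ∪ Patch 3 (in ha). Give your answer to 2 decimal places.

By inclusion–exclusion:
Individual areas: |Patch 1| = 15, |Patch 2| = 33.5, |Patch 3| = 21.5.
|Patch 1∩Patch 2| = 1.8268.
|Patch 1∩Patch 3| = 0.
|Patch 2∩Patch 3| = 8.14.
|Patch 1∩Patch 2∩Patch 3| = 0.
|Patch 1 ∪ Patch 2 ∪ Patch 3| = 70 − 9.9668 + 0 = 60.03.

60.03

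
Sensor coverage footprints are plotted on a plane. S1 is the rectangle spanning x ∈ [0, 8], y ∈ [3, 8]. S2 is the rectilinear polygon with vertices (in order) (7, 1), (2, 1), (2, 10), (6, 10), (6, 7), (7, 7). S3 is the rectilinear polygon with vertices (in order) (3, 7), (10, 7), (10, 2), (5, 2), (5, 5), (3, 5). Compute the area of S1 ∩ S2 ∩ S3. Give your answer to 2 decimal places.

12.00

The intersection is the polygon with vertices (7,7), (7,3), (5,3), (5,5), (3,5), (3,7), (6,7).
By the shoelace formula its area is 12.00.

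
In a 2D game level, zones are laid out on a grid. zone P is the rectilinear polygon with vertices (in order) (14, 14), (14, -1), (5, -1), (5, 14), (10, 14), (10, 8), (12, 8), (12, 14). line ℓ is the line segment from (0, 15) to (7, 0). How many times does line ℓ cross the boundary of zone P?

1

The segment meets the boundary at (5,4.286).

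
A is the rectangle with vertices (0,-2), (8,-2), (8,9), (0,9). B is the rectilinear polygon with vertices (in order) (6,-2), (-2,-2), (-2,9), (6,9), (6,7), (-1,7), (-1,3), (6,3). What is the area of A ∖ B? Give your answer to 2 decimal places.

|A| = 88, |A∩B| = 42.
|A ∖ B| = |A| − |A∩B| = 88 − 42 = 46.00.

46.00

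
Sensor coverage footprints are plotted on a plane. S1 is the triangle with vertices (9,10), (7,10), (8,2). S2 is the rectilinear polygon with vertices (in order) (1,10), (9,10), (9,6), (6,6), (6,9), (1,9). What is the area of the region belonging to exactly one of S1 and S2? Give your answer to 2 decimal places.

13.00

|S1| = 8, |S2| = 17, |S1∩S2| = 6.
|S1 △ S2| = |S1| + |S2| − 2·|S1∩S2| = 8 + 17 − 12 = 13.00.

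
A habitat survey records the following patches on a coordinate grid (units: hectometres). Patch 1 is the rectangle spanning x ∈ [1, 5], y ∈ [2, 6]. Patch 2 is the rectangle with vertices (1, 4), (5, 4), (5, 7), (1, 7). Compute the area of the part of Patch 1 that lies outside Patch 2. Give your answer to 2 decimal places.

8.00

|Patch 1∩Patch 2|: x∈[1,5], y∈[4,6] → 4·2 = 8.
|Patch 1| = 16.
|Patch 1 ∖ Patch 2| = |Patch 1| − |Patch 1∩Patch 2| = 16 − 8 = 8.00.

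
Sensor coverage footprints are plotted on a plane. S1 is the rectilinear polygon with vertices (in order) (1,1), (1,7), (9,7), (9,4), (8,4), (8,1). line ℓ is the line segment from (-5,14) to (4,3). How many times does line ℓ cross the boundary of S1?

1

The segment meets the boundary at (1,6.667).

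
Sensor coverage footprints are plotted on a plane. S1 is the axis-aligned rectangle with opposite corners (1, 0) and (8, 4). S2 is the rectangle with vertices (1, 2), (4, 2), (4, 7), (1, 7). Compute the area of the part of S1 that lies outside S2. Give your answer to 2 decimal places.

|S1∩S2|: x∈[1,4], y∈[2,4] → 3·2 = 6.
|S1| = 28.
|S1 ∖ S2| = |S1| − |S1∩S2| = 28 − 6 = 22.00.

22.00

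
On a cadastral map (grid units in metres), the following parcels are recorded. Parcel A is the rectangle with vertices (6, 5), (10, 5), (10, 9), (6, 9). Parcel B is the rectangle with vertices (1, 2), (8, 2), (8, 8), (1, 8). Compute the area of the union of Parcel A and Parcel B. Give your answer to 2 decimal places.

By inclusion–exclusion:
Individual areas: |Parcel A| = 16, |Parcel B| = 42.
|Parcel A∩Parcel B|: x∈[6,8], y∈[5,8] → 2·3 = 6.
|Parcel A ∪ Parcel B| = 58 − 6 = 52.00.

52.00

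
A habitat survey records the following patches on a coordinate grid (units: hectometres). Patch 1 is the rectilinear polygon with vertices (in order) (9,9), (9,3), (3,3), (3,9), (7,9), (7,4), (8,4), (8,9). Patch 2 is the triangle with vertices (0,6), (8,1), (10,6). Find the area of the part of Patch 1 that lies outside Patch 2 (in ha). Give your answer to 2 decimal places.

16.06

|Patch 1| = 31, |Patch 1∩Patch 2| = 14.9375.
|Patch 1 ∖ Patch 2| = |Patch 1| − |Patch 1∩Patch 2| = 31 − 14.9375 = 16.06.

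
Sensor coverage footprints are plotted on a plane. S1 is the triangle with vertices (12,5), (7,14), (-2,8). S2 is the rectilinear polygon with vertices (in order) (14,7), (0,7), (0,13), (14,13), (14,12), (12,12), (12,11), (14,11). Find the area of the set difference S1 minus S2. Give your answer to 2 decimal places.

|S1| = 55.5, |S1∩S2| = 44.4881.
|S1 ∖ S2| = |S1| − |S1∩S2| = 55.5 − 44.4881 = 11.01.

11.01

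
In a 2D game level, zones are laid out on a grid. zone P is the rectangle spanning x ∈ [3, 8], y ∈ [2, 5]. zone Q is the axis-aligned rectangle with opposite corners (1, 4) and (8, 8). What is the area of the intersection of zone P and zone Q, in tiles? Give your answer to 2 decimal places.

|zone P∩zone Q|: x∈[3,8], y∈[4,5] → 5·1 = 5.

5.00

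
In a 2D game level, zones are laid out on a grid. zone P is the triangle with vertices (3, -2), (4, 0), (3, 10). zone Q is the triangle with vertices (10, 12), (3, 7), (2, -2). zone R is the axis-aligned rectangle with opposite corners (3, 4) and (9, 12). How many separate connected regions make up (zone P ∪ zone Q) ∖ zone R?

(zone P ∪ zone Q) ∖ zone R splits into 2 disjoint pieces (area 10.315, area 0.5179).

2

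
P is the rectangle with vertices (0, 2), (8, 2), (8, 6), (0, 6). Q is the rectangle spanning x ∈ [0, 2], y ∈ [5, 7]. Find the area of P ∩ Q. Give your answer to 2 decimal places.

2.00

|P∩Q|: x∈[0,2], y∈[5,6] → 2·1 = 2.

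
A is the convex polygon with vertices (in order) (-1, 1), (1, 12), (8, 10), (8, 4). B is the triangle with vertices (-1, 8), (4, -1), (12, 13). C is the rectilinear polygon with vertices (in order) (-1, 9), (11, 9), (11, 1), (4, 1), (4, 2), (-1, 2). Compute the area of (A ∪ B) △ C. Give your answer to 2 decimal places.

|A ∪ B| = 89.3458.
|(A ∪ B) ∩ C| = 59.5307.
|(A ∪ B) △ C| = 89.3458 + 91 − 119.0615 = 61.28.

61.28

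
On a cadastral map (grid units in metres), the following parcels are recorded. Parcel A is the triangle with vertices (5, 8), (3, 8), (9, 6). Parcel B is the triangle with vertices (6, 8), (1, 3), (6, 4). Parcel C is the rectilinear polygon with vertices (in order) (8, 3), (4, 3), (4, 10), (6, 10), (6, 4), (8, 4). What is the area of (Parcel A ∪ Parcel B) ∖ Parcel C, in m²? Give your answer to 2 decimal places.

|Parcel A ∪ Parcel B| = 11.7083.
|(Parcel A ∪ Parcel B) ∩ Parcel C| = 7.1917.
|(Parcel A ∪ Parcel B) ∖ Parcel C| = 11.7083 − 7.1917 = 4.52.

4.52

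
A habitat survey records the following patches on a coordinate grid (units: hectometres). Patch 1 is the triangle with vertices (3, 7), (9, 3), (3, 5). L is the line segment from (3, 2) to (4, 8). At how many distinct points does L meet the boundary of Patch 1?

The segment meets the boundary at (3.474,4.842), (3.75,6.5).

2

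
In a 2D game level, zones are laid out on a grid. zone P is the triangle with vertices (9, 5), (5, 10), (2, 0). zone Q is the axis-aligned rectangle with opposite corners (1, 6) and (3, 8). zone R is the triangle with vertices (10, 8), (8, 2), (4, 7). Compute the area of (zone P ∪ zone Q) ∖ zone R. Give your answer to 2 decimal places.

|zone P ∪ zone Q| = 31.5.
|(zone P ∪ zone Q) ∩ zone R| = 10.2719.
|(zone P ∪ zone Q) ∖ zone R| = 31.5 − 10.2719 = 21.23.

21.23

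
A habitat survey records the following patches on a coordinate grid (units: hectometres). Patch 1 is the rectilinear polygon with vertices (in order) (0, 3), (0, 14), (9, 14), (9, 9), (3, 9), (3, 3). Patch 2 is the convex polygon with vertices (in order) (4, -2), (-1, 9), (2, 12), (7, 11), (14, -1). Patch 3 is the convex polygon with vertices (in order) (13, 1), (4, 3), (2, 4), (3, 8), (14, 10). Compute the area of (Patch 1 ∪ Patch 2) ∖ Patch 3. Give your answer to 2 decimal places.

|Patch 1 ∪ Patch 2| = 152.1152.
|(Patch 1 ∪ Patch 2) ∩ Patch 3| = 48.2854.
|(Patch 1 ∪ Patch 2) ∖ Patch 3| = 152.1152 − 48.2854 = 103.83.

103.83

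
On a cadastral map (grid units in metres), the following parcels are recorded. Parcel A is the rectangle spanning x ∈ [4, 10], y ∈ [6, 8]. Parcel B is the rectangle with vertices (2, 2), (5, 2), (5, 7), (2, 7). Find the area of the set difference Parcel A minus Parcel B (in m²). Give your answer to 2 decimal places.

|Parcel A∩Parcel B|: x∈[4,5], y∈[6,7] → 1·1 = 1.
|Parcel A| = 12.
|Parcel A ∖ Parcel B| = |Parcel A| − |Parcel A∩Parcel B| = 12 − 1 = 11.00.

11.00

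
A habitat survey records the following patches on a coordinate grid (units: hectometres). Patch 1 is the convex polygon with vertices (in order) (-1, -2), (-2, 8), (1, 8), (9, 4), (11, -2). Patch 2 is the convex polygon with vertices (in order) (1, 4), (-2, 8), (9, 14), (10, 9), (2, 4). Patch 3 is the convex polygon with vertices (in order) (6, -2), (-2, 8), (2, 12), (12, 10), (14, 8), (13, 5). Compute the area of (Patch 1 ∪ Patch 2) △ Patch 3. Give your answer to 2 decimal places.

|Patch 1 ∪ Patch 2| = 138.3056.
|(Patch 1 ∪ Patch 2) ∩ Patch 3| = 84.9727.
|(Patch 1 ∪ Patch 2) △ Patch 3| = 138.3056 + 127 − 169.9455 = 95.36.

95.36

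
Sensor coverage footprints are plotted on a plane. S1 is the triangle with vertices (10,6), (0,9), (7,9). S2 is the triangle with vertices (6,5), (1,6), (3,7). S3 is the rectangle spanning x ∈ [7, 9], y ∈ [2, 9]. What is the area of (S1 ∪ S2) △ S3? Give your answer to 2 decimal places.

|S1 ∪ S2| = 14.
|(S1 ∪ S2) ∩ S3| = 2.8.
|(S1 ∪ S2) △ S3| = 14 + 14 − 5.6 = 22.40.

22.40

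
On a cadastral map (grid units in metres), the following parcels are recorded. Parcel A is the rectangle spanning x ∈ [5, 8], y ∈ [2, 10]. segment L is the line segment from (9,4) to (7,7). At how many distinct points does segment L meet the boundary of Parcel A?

1

The segment meets the boundary at (8,5.5).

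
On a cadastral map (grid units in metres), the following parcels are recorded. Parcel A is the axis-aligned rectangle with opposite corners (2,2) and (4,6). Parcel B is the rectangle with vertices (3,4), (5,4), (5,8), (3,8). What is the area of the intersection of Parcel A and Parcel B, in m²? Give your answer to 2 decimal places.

2.00

|Parcel A∩Parcel B|: x∈[3,4], y∈[4,6] → 1·2 = 2.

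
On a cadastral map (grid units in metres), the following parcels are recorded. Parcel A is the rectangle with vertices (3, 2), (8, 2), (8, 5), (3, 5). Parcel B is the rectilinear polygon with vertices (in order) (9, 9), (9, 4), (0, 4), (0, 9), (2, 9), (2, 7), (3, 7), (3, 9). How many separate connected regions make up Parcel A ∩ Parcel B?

1

Parcel A ∩ Parcel B is a single connected region.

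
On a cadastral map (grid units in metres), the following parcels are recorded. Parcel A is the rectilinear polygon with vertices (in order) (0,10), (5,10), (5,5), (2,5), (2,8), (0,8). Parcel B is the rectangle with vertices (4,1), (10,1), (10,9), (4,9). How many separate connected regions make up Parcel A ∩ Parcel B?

Parcel A ∩ Parcel B is a single connected region.

1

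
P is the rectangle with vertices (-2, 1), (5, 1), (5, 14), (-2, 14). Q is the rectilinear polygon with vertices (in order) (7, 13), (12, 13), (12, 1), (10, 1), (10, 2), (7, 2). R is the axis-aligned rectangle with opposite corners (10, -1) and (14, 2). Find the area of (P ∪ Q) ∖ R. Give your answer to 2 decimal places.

|P ∪ Q| = 148.
|(P ∪ Q) ∩ R| = 2.
|(P ∪ Q) ∖ R| = 148 − 2 = 146.00.

146.00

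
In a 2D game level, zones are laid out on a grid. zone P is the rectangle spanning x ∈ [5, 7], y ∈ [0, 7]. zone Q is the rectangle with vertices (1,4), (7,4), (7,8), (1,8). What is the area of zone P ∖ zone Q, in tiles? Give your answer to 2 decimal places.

8.00

|zone P∩zone Q|: x∈[5,7], y∈[4,7] → 2·3 = 6.
|zone P| = 14.
|zone P ∖ zone Q| = |zone P| − |zone P∩zone Q| = 14 − 6 = 8.00.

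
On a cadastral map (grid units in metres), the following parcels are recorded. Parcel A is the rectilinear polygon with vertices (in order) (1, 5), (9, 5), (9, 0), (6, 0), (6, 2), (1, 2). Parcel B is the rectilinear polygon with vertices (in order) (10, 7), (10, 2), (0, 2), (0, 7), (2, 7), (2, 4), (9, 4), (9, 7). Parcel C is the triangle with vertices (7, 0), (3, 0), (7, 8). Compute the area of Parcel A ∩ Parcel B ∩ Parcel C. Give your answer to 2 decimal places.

The intersection is the polygon with vertices (7,4), (7,2), (6,2), (4,2), (5,4).
By the shoelace formula its area is 5.00.

5.00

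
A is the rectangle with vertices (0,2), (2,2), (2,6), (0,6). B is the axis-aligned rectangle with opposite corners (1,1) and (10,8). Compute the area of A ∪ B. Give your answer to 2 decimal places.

67.00

By inclusion–exclusion:
Individual areas: |A| = 8, |B| = 63.
|A∩B|: x∈[1,2], y∈[2,6] → 1·4 = 4.
|A ∪ B| = 71 − 4 = 67.00.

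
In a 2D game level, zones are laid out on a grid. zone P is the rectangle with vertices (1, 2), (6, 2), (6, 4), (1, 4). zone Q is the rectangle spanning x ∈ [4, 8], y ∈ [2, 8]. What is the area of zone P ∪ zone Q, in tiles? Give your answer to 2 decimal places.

30.00

By inclusion–exclusion:
Individual areas: |zone P| = 10, |zone Q| = 24.
|zone P∩zone Q|: x∈[4,6], y∈[2,4] → 2·2 = 4.
|zone P ∪ zone Q| = 34 − 4 = 30.00.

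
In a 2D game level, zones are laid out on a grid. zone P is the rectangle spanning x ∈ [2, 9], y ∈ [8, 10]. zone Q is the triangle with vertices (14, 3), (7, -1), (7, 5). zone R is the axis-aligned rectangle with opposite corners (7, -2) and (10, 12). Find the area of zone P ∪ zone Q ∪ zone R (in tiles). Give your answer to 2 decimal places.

58.86

By inclusion–exclusion:
Individual areas: |zone P| = 14, |zone Q| = 21, |zone R| = 42.
|zone P∩zone Q| = 0.
|zone P∩zone R|: x∈[7,9], y∈[8,10] → 2·2 = 4.
|zone Q∩zone R| = 14.1429.
|zone P∩zone Q∩zone R| = 0.
|zone P ∪ zone Q ∪ zone R| = 77 − 18.1429 + 0 = 58.86.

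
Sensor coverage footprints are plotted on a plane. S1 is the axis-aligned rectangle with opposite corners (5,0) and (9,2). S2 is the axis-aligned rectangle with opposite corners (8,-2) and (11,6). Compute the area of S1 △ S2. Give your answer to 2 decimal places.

28.00

|S1∩S2|: x∈[8,9], y∈[0,2] → 1·2 = 2.
|S1 △ S2| = |S1| + |S2| − 2·|S1∩S2| = 8 + 24 − 4 = 28.00.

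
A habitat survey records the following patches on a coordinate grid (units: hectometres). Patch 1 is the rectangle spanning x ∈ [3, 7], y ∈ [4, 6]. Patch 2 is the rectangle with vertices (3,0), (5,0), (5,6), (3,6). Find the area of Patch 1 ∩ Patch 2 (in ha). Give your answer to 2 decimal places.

|Patch 1∩Patch 2|: x∈[3,5], y∈[4,6] → 2·2 = 4.

4.00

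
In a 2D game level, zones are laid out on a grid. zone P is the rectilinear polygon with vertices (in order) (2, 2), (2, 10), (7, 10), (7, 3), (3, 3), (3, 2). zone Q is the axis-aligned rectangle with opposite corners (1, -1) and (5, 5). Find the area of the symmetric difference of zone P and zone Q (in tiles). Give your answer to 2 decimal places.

46.00

|zone P| = 36, |zone Q| = 24, |zone P∩zone Q| = 7.
|zone P △ zone Q| = |zone P| + |zone Q| − 2·|zone P∩zone Q| = 36 + 24 − 14 = 46.00.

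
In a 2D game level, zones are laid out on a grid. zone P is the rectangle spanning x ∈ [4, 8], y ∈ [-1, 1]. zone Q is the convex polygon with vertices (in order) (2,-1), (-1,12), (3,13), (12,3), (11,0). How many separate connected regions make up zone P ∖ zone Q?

1

zone P ∖ zone Q is a single connected region.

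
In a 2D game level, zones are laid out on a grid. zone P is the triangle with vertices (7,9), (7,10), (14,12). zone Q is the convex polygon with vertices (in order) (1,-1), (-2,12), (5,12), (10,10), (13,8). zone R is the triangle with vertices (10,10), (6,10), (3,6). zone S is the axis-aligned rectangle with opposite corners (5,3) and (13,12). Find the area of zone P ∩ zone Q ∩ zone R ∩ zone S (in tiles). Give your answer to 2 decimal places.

The intersection is the polygon with vertices (7,10), (9.333,10), (7,9).
By the shoelace formula its area is 1.17.

1.17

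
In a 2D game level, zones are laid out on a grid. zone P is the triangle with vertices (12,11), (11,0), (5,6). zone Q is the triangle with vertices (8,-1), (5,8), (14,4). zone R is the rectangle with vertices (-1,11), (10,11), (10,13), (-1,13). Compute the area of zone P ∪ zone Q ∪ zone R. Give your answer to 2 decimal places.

By inclusion–exclusion:
Individual areas: |zone P| = 36, |zone Q| = 34.5, |zone R| = 22.
|zone P∩zone Q| = 20.3309.
|zone P∩zone R| = 0.
|zone Q∩zone R| = 0.
|zone P∩zone Q∩zone R| = 0.
|zone P ∪ zone Q ∪ zone R| = 92.5 − 20.3309 + 0 = 72.17.

72.17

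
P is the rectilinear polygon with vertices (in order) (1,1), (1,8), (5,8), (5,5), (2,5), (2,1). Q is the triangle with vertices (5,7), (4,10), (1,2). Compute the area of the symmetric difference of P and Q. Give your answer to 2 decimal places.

|P| = 16, |Q| = 8.5, |P∩Q| = 5.8792.
|P △ Q| = |P| + |Q| − 2·|P∩Q| = 16 + 8.5 − 11.7583 = 12.74.

12.74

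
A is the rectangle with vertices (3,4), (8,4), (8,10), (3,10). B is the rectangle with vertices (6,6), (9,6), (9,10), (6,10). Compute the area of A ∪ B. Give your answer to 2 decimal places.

By inclusion–exclusion:
Individual areas: |A| = 30, |B| = 12.
|A∩B|: x∈[6,8], y∈[6,10] → 2·4 = 8.
|A ∪ B| = 42 − 8 = 34.00.

34.00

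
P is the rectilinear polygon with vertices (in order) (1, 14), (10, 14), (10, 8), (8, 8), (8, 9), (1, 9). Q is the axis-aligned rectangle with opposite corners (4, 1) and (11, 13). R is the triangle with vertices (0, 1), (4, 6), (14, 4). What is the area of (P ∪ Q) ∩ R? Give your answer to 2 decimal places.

18.85

The region (P ∪ Q) ∩ R is the polygon with vertices (11,3.357), (4,1.857), (4,6), (11,4.6).
By the shoelace formula its area is 18.85.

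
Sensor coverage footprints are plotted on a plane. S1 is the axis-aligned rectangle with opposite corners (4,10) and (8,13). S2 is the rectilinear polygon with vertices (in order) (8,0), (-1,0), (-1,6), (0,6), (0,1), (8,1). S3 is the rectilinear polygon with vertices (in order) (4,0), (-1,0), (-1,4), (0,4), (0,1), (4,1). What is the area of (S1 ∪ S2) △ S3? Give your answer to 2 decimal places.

18.00

|S1 ∪ S2| = 26.
|(S1 ∪ S2) ∩ S3| = 8.
|(S1 ∪ S2) △ S3| = 26 + 8 − 16 = 18.00.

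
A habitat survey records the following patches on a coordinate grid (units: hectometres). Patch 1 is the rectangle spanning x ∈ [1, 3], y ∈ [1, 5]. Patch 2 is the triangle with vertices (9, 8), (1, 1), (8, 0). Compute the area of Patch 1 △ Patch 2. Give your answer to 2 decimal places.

|Patch 1| = 8, |Patch 2| = 28.5, |Patch 1∩Patch 2| = 1.75.
|Patch 1 △ Patch 2| = |Patch 1| + |Patch 2| − 2·|Patch 1∩Patch 2| = 8 + 28.5 − 3.5 = 33.00.

33.00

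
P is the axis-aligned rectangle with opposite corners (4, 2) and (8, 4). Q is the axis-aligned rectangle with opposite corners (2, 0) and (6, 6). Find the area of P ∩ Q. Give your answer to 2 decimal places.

|P∩Q|: x∈[4,6], y∈[2,4] → 2·2 = 4.

4.00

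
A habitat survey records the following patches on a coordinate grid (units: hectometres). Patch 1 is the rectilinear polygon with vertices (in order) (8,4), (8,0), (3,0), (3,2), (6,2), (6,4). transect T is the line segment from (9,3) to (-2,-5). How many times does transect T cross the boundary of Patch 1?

The segment meets the boundary at (4.875,0), (8,2.273).

2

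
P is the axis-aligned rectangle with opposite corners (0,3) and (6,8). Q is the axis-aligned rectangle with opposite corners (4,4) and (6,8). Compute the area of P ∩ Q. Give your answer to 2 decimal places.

|P∩Q|: x∈[4,6], y∈[4,8] → 2·4 = 8.

8.00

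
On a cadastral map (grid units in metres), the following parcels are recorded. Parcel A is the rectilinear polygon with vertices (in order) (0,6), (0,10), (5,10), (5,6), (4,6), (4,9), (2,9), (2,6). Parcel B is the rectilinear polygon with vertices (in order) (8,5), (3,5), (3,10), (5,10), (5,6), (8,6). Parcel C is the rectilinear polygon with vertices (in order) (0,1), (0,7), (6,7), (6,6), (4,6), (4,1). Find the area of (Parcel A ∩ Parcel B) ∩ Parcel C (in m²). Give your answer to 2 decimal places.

1.00

The region (Parcel A ∩ Parcel B) ∩ Parcel C is the polygon with vertices (5,6), (4,6), (4,7), (5,7).
By the shoelace formula its area is 1.00.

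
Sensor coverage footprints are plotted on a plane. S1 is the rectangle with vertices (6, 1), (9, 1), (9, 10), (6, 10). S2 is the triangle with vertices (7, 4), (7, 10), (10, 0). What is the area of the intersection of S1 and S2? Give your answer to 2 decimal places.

The intersection is the polygon with vertices (9,1.333), (7,4), (7,10), (9,3.333).
By the shoelace formula its area is 8.00.

8.00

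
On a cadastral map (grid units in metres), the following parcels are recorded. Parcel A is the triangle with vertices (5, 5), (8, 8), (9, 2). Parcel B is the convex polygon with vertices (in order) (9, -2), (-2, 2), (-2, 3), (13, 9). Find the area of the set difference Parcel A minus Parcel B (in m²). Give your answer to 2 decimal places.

0.91

|Parcel A| = 10.5, |Parcel A∩Parcel B| = 9.5885.
|Parcel A ∖ Parcel B| = |Parcel A| − |Parcel A∩Parcel B| = 10.5 − 9.5885 = 0.91.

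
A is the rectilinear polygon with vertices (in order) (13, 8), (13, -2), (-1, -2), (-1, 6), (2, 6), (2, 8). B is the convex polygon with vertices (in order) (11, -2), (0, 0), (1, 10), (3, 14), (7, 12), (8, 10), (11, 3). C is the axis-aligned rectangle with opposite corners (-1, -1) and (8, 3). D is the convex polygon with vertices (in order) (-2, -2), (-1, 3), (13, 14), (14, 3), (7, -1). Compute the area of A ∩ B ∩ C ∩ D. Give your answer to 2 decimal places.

28.51

The intersection is the polygon with vertices (0.3,3), (8,3), (8,-0.429), (7,-1), (5.5,-1), (0,0).
By the shoelace formula its area is 28.51.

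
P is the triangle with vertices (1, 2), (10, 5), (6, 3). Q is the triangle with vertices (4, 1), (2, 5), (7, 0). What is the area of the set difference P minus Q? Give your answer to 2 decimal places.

|P| = 3, |P∩Q| = 0.342.
|P ∖ Q| = |P| − |P∩Q| = 3 − 0.342 = 2.66.

2.66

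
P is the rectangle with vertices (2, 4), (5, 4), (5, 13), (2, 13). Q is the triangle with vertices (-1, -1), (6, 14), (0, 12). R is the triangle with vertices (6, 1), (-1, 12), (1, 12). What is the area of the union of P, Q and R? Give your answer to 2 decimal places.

By inclusion–exclusion:
Individual areas: |P| = 27, |Q| = 38, |R| = 11.
|P∩Q| = 12.9048.
|P∩R| = 4.2104.
|Q∩R| = 7.0063.
|P∩Q∩R| = 1.7358.
|P ∪ Q ∪ R| = 76 − 24.1214 + 1.7358 = 53.61.

53.61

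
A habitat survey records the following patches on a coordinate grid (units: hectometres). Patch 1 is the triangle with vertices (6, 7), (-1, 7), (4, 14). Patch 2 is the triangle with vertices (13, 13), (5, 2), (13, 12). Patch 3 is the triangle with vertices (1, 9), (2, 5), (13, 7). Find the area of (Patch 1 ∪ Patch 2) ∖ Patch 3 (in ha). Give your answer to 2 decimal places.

|Patch 1 ∪ Patch 2| = 28.5.
|(Patch 1 ∪ Patch 2) ∩ Patch 3| = 7.7439.
|(Patch 1 ∪ Patch 2) ∖ Patch 3| = 28.5 − 7.7439 = 20.76.

20.76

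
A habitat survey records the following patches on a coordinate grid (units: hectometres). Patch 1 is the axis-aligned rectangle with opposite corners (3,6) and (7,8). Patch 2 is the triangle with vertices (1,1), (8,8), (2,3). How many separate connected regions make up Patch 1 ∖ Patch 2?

Patch 1 ∖ Patch 2 splits into 2 disjoint pieces (area 0.5, area 7.1833).

2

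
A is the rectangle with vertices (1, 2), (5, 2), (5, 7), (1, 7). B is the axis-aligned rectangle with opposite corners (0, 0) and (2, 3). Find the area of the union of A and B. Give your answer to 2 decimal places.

25.00

By inclusion–exclusion:
Individual areas: |A| = 20, |B| = 6.
|A∩B|: x∈[1,2], y∈[2,3] → 1·1 = 1.
|A ∪ B| = 26 − 1 = 25.00.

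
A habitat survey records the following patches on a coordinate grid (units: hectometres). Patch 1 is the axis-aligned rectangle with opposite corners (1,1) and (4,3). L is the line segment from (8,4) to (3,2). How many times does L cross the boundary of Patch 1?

1

The segment meets the boundary at (4,2.4).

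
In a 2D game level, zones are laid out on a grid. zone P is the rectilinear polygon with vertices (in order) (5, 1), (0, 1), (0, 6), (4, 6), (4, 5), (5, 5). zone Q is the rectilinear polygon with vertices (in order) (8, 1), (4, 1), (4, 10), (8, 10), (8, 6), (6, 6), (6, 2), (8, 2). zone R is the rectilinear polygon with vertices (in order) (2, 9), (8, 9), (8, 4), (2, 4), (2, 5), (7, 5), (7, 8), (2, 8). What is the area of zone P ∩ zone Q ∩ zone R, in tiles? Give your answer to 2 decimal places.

The intersection is the polygon with vertices (4,5), (5,5), (5,4), (4,4).
By the shoelace formula its area is 1.00.

1.00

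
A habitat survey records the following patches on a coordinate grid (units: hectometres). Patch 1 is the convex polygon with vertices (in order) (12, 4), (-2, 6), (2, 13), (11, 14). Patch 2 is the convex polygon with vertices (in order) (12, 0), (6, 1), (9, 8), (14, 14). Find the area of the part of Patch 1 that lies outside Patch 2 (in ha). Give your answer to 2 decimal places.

81.75

|Patch 1| = 98.5, |Patch 1∩Patch 2| = 16.7541.
|Patch 1 ∖ Patch 2| = |Patch 1| − |Patch 1∩Patch 2| = 98.5 − 16.7541 = 81.75.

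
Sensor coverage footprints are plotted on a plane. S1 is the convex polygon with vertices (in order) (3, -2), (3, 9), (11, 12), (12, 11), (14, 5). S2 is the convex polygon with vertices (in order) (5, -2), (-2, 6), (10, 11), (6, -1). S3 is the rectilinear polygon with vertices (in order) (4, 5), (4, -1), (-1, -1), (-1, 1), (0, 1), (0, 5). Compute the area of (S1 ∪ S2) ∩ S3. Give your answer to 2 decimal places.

The region (S1 ∪ S2) ∩ S3 is the polygon with vertices (0,3.714), (0,5), (4,5), (4,-1), (3,-1), (3,0.286).
By the shoelace formula its area is 15.00.

15.00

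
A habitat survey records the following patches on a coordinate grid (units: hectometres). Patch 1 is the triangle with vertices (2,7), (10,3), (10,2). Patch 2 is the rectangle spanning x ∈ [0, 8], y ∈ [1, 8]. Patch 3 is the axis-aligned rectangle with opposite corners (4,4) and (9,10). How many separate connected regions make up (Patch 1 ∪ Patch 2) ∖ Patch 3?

1

(Patch 1 ∪ Patch 2) ∖ Patch 3 is a single connected region.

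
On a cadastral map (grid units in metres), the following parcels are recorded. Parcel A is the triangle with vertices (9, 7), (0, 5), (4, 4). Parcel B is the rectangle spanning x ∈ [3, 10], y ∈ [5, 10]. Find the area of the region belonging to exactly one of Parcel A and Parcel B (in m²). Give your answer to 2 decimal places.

34.17

|Parcel A| = 8.5, |Parcel B| = 35, |Parcel A∩Parcel B| = 4.6667.
|Parcel A △ Parcel B| = |Parcel A| + |Parcel B| − 2·|Parcel A∩Parcel B| = 8.5 + 35 − 9.3333 = 34.17.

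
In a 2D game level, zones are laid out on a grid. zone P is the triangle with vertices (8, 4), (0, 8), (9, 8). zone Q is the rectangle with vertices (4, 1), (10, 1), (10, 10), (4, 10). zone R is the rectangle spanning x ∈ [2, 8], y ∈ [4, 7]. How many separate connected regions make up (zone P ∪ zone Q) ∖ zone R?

1

(zone P ∪ zone Q) ∖ zone R is a single connected region.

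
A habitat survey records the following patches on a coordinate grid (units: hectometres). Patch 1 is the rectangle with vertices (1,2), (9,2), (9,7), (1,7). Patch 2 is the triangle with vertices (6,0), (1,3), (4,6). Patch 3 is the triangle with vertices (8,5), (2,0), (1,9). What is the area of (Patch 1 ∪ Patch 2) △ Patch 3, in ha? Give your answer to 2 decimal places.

|Patch 1 ∪ Patch 2| = 42.6667.
|(Patch 1 ∪ Patch 2) ∩ Patch 3| = 24.124.
|(Patch 1 ∪ Patch 2) △ Patch 3| = 42.6667 + 29.5 − 48.2481 = 23.92.

23.92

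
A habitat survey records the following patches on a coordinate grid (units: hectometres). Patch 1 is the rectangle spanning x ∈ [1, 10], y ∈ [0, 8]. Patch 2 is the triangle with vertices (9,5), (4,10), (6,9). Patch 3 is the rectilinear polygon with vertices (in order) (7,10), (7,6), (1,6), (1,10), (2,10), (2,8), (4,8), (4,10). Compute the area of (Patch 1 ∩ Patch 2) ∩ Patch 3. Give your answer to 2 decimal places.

0.46

The region (Patch 1 ∩ Patch 2) ∩ Patch 3 is the polygon with vertices (7,7.667), (7,7), (6,8), (6.75,8).
By the shoelace formula its area is 0.46.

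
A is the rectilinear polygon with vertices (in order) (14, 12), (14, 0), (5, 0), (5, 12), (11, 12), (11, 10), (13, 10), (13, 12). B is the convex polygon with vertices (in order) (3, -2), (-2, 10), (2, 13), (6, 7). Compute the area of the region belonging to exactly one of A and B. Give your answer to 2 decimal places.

158.00

|A| = 104, |B| = 58.5, |A∩B| = 2.25.
|A △ B| = |A| + |B| − 2·|A∩B| = 104 + 58.5 − 4.5 = 158.00.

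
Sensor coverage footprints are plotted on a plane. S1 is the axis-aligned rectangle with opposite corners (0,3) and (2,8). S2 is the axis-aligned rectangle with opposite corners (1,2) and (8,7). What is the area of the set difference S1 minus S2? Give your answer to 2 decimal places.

|S1∩S2|: x∈[1,2], y∈[3,7] → 1·4 = 4.
|S1| = 10.
|S1 ∖ S2| = |S1| − |S1∩S2| = 10 − 4 = 6.00.

6.00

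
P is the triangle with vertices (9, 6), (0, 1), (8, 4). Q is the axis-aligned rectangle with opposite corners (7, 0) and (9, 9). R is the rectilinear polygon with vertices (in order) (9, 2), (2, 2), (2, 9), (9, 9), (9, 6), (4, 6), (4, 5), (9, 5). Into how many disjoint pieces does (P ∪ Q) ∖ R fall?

(P ∪ Q) ∖ R splits into 3 disjoint pieces (area 0.4444, area 2, area 4).

3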